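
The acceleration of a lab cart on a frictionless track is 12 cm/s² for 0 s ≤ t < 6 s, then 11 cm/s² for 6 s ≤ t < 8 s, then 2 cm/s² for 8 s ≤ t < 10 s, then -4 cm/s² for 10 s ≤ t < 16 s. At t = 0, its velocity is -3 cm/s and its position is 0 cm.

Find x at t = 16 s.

1042 cm

On each constant-a segment, Δv = aΔt and Δx = v₀Δt + ½aΔt²; chain segment to segment.
0–6 s: v starts -3 cm/s; Δx = -3·6 + ½·12·6² = 198 cm; v ends 69 cm/s.
6–8 s: v starts 69 cm/s; Δx = 69·2 + ½·11·2² = 160 cm; v ends 91 cm/s.
8–10 s: v starts 91 cm/s; Δx = 91·2 + ½·2·2² = 186 cm; v ends 95 cm/s.
10–16 s: v starts 95 cm/s; Δx = 95·6 + ½·-4·6² = 498 cm; v ends 71 cm/s.
x(16) = 0 + Σ Δx = 1042 cm.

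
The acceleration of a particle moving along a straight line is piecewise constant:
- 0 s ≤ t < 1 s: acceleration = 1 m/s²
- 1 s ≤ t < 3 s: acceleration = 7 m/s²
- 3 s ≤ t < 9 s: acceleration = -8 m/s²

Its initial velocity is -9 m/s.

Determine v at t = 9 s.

Δv equals the area under the a-t graph; then v = v₀ + Δv.
0–1 s: 1 × 1 = 1 m/s
1–3 s: 7 × 2 = 14 m/s
3–9 s: -8 × 6 = -48 m/s
Δv = -33 m/s, so v(9) = -9 + (-33) = -42 m/s.

-42 m/s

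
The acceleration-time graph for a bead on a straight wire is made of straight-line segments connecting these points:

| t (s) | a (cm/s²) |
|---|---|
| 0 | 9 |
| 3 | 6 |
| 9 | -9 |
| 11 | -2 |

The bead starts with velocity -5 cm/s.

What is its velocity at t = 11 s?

-2.5 cm/s

Δv equals the area under the a-t graph; then v = v₀ + Δv.
0–3 s: ½(9 + 6)(3) = 22.5 cm/s
3–9 s: ½(6 + -9)(6) = -9 cm/s
9–11 s: ½(-9 + -2)(2) = -11 cm/s
Δv = 2.5 cm/s, so v(11) = -5 + (2.5) = -2.5 cm/s.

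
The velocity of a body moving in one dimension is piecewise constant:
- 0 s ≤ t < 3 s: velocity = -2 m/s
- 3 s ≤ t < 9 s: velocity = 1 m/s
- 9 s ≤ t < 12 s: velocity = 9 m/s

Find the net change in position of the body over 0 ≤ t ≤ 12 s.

27 m

Net displacement equals the area under the velocity-time graph (areas below the axis count negative).
0–3 s: -2 × 3 = -6 m
3–9 s: 1 × 6 = 6 m
9–12 s: 9 × 3 = 27 m
Net displacement = 27 m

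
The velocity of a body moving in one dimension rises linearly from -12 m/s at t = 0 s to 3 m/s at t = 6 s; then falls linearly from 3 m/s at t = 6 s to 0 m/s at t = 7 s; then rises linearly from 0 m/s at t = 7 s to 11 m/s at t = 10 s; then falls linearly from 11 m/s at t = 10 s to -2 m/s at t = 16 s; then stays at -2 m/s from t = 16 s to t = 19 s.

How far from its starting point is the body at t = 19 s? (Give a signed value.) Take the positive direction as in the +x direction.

12 m

Net displacement equals the area under the velocity-time graph (areas below the axis count negative).
0–6 s: ½(-12 + 3)(6) = -27 m
6–7 s: ½(3 + 0)(1) = 1.5 m
7–10 s: ½(0 + 11)(3) = 16.5 m
10–16 s: ½(11 + -2)(6) = 27 m
16–19 s: -2 × 3 = -6 m
Net displacement = 12 m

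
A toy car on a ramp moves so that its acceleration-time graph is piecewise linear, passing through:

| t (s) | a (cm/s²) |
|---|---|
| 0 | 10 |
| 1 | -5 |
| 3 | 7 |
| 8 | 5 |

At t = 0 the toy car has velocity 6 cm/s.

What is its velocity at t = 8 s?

Δv equals the area under the a-t graph; then v = v₀ + Δv.
0–1 s: ½(10 + -5)(1) = 2.5 cm/s
1–3 s: ½(-5 + 7)(2) = 2 cm/s
3–8 s: ½(7 + 5)(5) = 30 cm/s
Δv = 34.5 cm/s, so v(8) = 6 + (34.5) = 40.5 cm/s.

40.5 cm/s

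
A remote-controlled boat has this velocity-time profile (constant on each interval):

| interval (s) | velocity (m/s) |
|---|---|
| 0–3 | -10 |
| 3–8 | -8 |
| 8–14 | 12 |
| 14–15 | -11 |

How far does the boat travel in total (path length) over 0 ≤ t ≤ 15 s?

153 m

Distance (not displacement) is the total path length: add the absolute areas under v-t.
0–3 s: |-10| × 3 = 30 m
3–8 s: |-8| × 5 = 40 m
8–14 s: |12| × 6 = 72 m
14–15 s: |-11| × 1 = 11 m
Total distance = 153 m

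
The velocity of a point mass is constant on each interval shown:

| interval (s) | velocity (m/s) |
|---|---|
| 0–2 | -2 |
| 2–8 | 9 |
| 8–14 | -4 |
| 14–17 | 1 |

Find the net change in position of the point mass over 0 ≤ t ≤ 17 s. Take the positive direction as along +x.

29 m

Net displacement equals the area under the velocity-time graph (areas below the axis count negative).
0–2 s: -2 × 2 = -4 m
2–8 s: 9 × 6 = 54 m
8–14 s: -4 × 6 = -24 m
14–17 s: 1 × 3 = 3 m
Net displacement = 29 m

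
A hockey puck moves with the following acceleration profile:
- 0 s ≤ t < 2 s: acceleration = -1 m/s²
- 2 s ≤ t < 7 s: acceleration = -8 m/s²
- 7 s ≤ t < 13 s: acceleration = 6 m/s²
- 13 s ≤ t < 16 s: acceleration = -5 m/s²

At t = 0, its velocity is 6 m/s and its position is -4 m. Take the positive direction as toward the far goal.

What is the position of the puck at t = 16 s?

-204.5 m

On each constant-a segment, Δv = aΔt and Δx = v₀Δt + ½aΔt²; chain segment to segment.
0–2 s: v starts 6 m/s; Δx = 6·2 + ½·-1·2² = 10 m; v ends 4 m/s.
2–7 s: v starts 4 m/s; Δx = 4·5 + ½·-8·5² = -80 m; v ends -36 m/s.
7–13 s: v starts -36 m/s; Δx = -36·6 + ½·6·6² = -108 m; v ends 0 m/s.
13–16 s: v starts 0 m/s; Δx = 0·3 + ½·-5·3² = -22.5 m; v ends -15 m/s.
x(16) = -4 + Σ Δx = -204.5 m.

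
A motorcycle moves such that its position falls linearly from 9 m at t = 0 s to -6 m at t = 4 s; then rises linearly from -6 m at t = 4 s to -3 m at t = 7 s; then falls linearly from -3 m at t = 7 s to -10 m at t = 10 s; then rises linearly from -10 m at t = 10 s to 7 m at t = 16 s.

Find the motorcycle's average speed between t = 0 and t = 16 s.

2.625 m/s

Average speed = (total path length)/(elapsed time); on a piecewise-linear x-t graph the path length is Σ|Δx|.
0–4 s: |Δx| = |-6 − 9| = 15 m
4–7 s: |Δx| = |-3 − -6| = 3 m
7–10 s: |Δx| = |-10 − -3| = 7 m
10–16 s: |Δx| = |7 − -10| = 17 m
Total path = 42 m; average speed = 42/16 = 2.625 m/s.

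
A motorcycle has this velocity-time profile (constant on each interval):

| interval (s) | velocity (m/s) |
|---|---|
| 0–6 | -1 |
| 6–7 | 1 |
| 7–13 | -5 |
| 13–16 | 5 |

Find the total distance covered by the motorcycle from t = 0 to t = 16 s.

Distance (not displacement) is the total path length: add the absolute areas under v-t.
0–6 s: |-1| × 6 = 6 m
6–7 s: |1| × 1 = 1 m
7–13 s: |-5| × 6 = 30 m
13–16 s: |5| × 3 = 15 m
Total distance = 52 m

52 m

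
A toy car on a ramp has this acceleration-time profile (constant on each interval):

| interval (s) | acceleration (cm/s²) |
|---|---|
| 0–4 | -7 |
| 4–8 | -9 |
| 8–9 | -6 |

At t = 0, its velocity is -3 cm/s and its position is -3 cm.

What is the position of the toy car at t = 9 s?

On each constant-a segment, Δv = aΔt and Δx = v₀Δt + ½aΔt²; chain segment to segment.
0–4 s: v starts -3 cm/s; Δx = -3·4 + ½·-7·4² = -68 cm; v ends -31 cm/s.
4–8 s: v starts -31 cm/s; Δx = -31·4 + ½·-9·4² = -196 cm; v ends -67 cm/s.
8–9 s: v starts -67 cm/s; Δx = -67·1 + ½·-6·1² = -70 cm; v ends -73 cm/s.
x(9) = -3 + Σ Δx = -337 cm.

-337 cm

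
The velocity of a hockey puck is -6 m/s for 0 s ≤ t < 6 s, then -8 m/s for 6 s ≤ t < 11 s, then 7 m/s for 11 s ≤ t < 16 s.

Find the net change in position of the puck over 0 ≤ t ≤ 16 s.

Net displacement equals the area under the velocity-time graph (areas below the axis count negative).
0–6 s: -6 × 6 = -36 m
6–11 s: -8 × 5 = -40 m
11–16 s: 7 × 5 = 35 m
Net displacement = -41 m

-41 m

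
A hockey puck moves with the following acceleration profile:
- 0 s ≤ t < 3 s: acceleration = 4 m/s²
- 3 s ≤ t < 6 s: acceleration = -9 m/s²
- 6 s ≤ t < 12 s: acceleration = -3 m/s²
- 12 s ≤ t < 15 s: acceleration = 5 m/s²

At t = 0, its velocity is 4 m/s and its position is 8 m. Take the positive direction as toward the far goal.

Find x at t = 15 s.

On each constant-a segment, Δv = aΔt and Δx = v₀Δt + ½aΔt²; chain segment to segment.
0–3 s: v starts 4 m/s; Δx = 4·3 + ½·4·3² = 30 m; v ends 16 m/s.
3–6 s: v starts 16 m/s; Δx = 16·3 + ½·-9·3² = 7.5 m; v ends -11 m/s.
6–12 s: v starts -11 m/s; Δx = -11·6 + ½·-3·6² = -120 m; v ends -29 m/s.
12–15 s: v starts -29 m/s; Δx = -29·3 + ½·5·3² = -64.5 m; v ends -14 m/s.
x(15) = 8 + Σ Δx = -139 m.

-139 m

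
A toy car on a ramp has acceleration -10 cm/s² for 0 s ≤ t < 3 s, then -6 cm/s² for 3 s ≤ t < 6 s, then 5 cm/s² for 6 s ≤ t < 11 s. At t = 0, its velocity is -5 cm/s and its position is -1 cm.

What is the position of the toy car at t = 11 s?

On each constant-a segment, Δv = aΔt and Δx = v₀Δt + ½aΔt²; chain segment to segment.
0–3 s: v starts -5 cm/s; Δx = -5·3 + ½·-10·3² = -60 cm; v ends -35 cm/s.
3–6 s: v starts -35 cm/s; Δx = -35·3 + ½·-6·3² = -132 cm; v ends -53 cm/s.
6–11 s: v starts -53 cm/s; Δx = -53·5 + ½·5·5² = -202.5 cm; v ends -28 cm/s.
x(11) = -1 + Σ Δx = -395.5 cm.

-395.5 cm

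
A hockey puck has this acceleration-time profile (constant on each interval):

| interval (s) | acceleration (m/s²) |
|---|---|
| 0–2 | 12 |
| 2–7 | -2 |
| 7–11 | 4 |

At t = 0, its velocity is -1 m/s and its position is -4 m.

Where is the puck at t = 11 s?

192 m

On each constant-a segment, Δv = aΔt and Δx = v₀Δt + ½aΔt²; chain segment to segment.
0–2 s: v starts -1 m/s; Δx = -1·2 + ½·12·2² = 22 m; v ends 23 m/s.
2–7 s: v starts 23 m/s; Δx = 23·5 + ½·-2·5² = 90 m; v ends 13 m/s.
7–11 s: v starts 13 m/s; Δx = 13·4 + ½·4·4² = 84 m; v ends 29 m/s.
x(11) = -4 + Σ Δx = 192 m.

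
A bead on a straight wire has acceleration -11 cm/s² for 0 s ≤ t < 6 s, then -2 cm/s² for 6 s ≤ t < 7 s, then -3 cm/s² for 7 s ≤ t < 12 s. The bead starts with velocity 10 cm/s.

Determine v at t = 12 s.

Δv equals the area under the a-t graph; then v = v₀ + Δv.
0–6 s: -11 × 6 = -66 cm/s
6–7 s: -2 × 1 = -2 cm/s
7–12 s: -3 × 5 = -15 cm/s
Δv = -83 cm/s, so v(12) = 10 + (-83) = -73 cm/s.

-73 cm/s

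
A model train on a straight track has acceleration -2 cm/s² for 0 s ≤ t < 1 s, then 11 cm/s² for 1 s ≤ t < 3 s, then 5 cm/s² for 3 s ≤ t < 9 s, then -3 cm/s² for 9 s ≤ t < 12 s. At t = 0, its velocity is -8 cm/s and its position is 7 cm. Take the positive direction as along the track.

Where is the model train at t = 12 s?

274.5 cm

On each constant-a segment, Δv = aΔt and Δx = v₀Δt + ½aΔt²; chain segment to segment.
0–1 s: v starts -8 cm/s; Δx = -8·1 + ½·-2·1² = -9 cm; v ends -10 cm/s.
1–3 s: v starts -10 cm/s; Δx = -10·2 + ½·11·2² = 2 cm; v ends 12 cm/s.
3–9 s: v starts 12 cm/s; Δx = 12·6 + ½·5·6² = 162 cm; v ends 42 cm/s.
9–12 s: v starts 42 cm/s; Δx = 42·3 + ½·-3·3² = 112.5 cm; v ends 33 cm/s.
x(12) = 7 + Σ Δx = 274.5 cm.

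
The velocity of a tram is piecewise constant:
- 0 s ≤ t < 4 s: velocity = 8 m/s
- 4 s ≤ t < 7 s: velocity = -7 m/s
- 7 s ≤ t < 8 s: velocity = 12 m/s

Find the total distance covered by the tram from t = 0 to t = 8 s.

65 m

Total distance travelled is ∫|v| dt — sum the magnitudes of each area piece.
0–4 s: |8| × 4 = 32 m
4–7 s: |-7| × 3 = 21 m
7–8 s: |12| × 1 = 12 m
Total distance = 65 m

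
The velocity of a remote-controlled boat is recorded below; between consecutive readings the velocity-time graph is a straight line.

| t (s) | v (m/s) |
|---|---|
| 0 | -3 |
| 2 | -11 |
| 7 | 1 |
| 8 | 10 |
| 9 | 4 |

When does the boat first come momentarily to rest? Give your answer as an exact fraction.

v changes sign on 2–7 s (from -11 to 1); the graph is linear there, so v = 0 at t = 2 + (11)·(7 − 2)/(1 − -11) = 79/12 s.

t = 79/12 s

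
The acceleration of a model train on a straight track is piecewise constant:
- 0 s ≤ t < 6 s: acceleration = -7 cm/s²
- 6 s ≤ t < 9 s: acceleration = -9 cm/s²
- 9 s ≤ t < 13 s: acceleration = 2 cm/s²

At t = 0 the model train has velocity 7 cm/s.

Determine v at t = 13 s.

Δv equals the area under the a-t graph; then v = v₀ + Δv.
0–6 s: -7 × 6 = -42 cm/s
6–9 s: -9 × 3 = -27 cm/s
9–13 s: 2 × 4 = 8 cm/s
Δv = -61 cm/s, so v(13) = 7 + (-61) = -54 cm/s.

-54 cm/s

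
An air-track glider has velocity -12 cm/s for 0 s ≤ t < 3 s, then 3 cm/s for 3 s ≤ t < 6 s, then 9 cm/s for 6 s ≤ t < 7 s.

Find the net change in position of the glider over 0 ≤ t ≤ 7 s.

Net displacement equals the area under the velocity-time graph (areas below the axis count negative).
0–3 s: -12 × 3 = -36 cm
3–6 s: 3 × 3 = 9 cm
6–7 s: 9 × 1 = 9 cm
Net displacement = -18 cm

-18 cm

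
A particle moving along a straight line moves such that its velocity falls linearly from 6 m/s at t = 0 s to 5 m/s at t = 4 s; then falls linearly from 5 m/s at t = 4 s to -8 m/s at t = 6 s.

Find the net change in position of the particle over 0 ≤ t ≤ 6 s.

Net displacement equals the area under the velocity-time graph (areas below the axis count negative).
0–4 s: ½(6 + 5)(4) = 22 m
4–6 s: ½(5 + -8)(2) = -3 m
Net displacement = 19 m

19 m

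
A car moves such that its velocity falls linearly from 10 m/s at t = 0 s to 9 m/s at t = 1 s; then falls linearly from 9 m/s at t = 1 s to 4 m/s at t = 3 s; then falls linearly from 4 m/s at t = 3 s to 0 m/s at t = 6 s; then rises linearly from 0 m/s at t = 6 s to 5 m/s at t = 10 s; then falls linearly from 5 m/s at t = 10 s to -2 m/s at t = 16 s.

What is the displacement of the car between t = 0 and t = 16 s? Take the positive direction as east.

Net displacement equals the area under the velocity-time graph (areas below the axis count negative).
0–1 s: ½(10 + 9)(1) = 9.5 m
1–3 s: ½(9 + 4)(2) = 13 m
3–6 s: ½(4 + 0)(3) = 6 m
6–10 s: ½(0 + 5)(4) = 10 m
10–16 s: ½(5 + -2)(6) = 9 m
Net displacement = 47.5 m

47.5 m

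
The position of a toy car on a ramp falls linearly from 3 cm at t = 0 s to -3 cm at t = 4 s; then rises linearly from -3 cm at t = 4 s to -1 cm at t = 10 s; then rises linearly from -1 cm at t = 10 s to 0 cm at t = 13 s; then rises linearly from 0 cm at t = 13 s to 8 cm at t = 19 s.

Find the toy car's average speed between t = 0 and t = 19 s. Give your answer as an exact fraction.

17/19 cm/s

Average speed = (total path length)/(elapsed time); on a piecewise-linear x-t graph the path length is Σ|Δx|.
0–4 s: |Δx| = |-3 − 3| = 6 cm
4–10 s: |Δx| = |-1 − -3| = 2 cm
10–13 s: |Δx| = |0 − -1| = 1 cm
13–19 s: |Δx| = |8 − 0| = 8 cm
Total path = 17 cm; average speed = 17/19 = 17/19 cm/s.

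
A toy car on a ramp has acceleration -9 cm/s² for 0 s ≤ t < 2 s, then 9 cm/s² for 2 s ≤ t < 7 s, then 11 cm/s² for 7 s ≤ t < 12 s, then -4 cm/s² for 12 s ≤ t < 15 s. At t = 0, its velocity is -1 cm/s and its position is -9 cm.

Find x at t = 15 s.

481 cm

On each constant-a segment, Δv = aΔt and Δx = v₀Δt + ½aΔt²; chain segment to segment.
0–2 s: v starts -1 cm/s; Δx = -1·2 + ½·-9·2² = -20 cm; v ends -19 cm/s.
2–7 s: v starts -19 cm/s; Δx = -19·5 + ½·9·5² = 17.5 cm; v ends 26 cm/s.
7–12 s: v starts 26 cm/s; Δx = 26·5 + ½·11·5² = 267.5 cm; v ends 81 cm/s.
12–15 s: v starts 81 cm/s; Δx = 81·3 + ½·-4·3² = 225 cm; v ends 69 cm/s.
x(15) = -9 + Σ Δx = 481 cm.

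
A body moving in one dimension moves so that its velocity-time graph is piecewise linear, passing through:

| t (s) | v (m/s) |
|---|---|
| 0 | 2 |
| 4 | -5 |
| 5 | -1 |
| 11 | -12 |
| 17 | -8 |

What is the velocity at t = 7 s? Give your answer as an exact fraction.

On 5–11 s the graph is linear from -1 to -12 m/s: v(7) = -1 + (-12 − -1)·(7 − 5)/(11 − 5) = -14/3 m/s.

-14/3 m/s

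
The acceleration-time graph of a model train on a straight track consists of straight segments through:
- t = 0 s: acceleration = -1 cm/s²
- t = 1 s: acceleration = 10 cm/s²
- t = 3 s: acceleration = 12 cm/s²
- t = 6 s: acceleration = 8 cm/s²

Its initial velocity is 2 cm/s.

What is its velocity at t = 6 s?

Δv equals the area under the a-t graph; then v = v₀ + Δv.
0–1 s: ½(-1 + 10)(1) = 4.5 cm/s
1–3 s: ½(10 + 12)(2) = 22 cm/s
3–6 s: ½(12 + 8)(3) = 30 cm/s
Δv = 56.5 cm/s, so v(6) = 2 + (56.5) = 58.5 cm/s.

58.5 cm/s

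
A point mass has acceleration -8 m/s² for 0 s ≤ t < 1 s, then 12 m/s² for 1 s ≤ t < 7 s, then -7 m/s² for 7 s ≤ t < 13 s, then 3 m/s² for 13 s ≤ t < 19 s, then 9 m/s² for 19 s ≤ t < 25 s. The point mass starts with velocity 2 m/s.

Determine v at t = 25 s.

96 m/s

Δv equals the area under the a-t graph; then v = v₀ + Δv.
0–1 s: -8 × 1 = -8 m/s
1–7 s: 12 × 6 = 72 m/s
7–13 s: -7 × 6 = -42 m/s
13–19 s: 3 × 6 = 18 m/s
19–25 s: 9 × 6 = 54 m/s
Δv = 94 m/s, so v(25) = 2 + (94) = 96 m/s.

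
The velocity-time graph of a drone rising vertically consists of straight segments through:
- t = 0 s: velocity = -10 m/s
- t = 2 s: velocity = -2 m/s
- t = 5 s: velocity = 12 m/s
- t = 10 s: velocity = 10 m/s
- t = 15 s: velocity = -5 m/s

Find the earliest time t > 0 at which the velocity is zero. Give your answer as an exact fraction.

t = 17/7 s

v changes sign on 2–5 s (from -2 to 12); the graph is linear there, so v = 0 at t = 2 + (2)·(5 − 2)/(12 − -2) = 17/7 s.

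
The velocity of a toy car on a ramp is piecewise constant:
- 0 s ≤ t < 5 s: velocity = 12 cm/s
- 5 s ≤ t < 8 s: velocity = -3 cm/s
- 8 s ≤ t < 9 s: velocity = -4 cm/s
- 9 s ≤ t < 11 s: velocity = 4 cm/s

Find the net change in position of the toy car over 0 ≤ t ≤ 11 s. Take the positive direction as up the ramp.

55 cm

Net displacement equals the area under the velocity-time graph (areas below the axis count negative).
0–5 s: 12 × 5 = 60 cm
5–8 s: -3 × 3 = -9 cm
8–9 s: -4 × 1 = -4 cm
9–11 s: 4 × 2 = 8 cm
Net displacement = 55 cm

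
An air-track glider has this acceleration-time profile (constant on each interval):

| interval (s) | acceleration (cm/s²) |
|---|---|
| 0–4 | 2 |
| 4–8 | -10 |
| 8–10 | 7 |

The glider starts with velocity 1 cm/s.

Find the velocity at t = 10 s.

-17 cm/s

Δv equals the area under the a-t graph; then v = v₀ + Δv.
0–4 s: 2 × 4 = 8 cm/s
4–8 s: -10 × 4 = -40 cm/s
8–10 s: 7 × 2 = 14 cm/s
Δv = -18 cm/s, so v(10) = 1 + (-18) = -17 cm/s.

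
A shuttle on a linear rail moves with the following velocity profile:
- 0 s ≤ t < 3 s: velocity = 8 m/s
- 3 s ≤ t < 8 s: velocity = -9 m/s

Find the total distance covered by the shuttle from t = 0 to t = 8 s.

69 m

Distance (not displacement) is the total path length: add the absolute areas under v-t.
0–3 s: |8| × 3 = 24 m
3–8 s: |-9| × 5 = 45 m
Total distance = 69 m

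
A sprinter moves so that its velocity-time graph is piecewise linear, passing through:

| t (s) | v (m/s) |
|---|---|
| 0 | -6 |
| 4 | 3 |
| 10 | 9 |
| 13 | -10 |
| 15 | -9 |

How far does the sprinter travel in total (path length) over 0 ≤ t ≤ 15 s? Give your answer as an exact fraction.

Distance (not displacement) is the total path length: add the absolute areas under v-t.
0–4 s: v = 0 at t = 8/3 s; triangle areas 8 + 2 = 10 m
4–10 s: |½(3 + 9)(6)| = 36 m
10–13 s: v = 0 at t = 217/19 s; triangle areas 243/38 + 150/19 = 543/38 m
13–15 s: |½(-10 + -9)(2)| = 19 m
Total distance = 3013/38 m

3013/38 m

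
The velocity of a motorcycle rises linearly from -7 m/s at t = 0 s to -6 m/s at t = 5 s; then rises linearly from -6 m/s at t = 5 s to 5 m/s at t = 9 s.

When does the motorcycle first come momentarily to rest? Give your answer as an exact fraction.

v changes sign on 5–9 s (from -6 to 5); the graph is linear there, so v = 0 at t = 5 + (6)·(9 − 5)/(5 − -6) = 79/11 s.

t = 79/11 s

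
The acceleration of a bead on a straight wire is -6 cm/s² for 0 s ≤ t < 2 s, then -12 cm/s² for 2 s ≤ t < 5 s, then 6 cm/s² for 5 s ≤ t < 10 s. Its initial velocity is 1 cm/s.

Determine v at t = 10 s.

Δv equals the area under the a-t graph; then v = v₀ + Δv.
0–2 s: -6 × 2 = -12 cm/s
2–5 s: -12 × 3 = -36 cm/s
5–10 s: 6 × 5 = 30 cm/s
Δv = -18 cm/s, so v(10) = 1 + (-18) = -17 cm/s.

-17 cm/s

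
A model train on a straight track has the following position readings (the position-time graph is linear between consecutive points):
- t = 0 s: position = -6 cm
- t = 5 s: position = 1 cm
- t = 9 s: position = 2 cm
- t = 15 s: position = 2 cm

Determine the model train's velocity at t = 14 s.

0 cm/s

Velocity is the slope of the x-t graph on 9–15 s: (2 − 2)/(15 − 9) = 0 cm/s.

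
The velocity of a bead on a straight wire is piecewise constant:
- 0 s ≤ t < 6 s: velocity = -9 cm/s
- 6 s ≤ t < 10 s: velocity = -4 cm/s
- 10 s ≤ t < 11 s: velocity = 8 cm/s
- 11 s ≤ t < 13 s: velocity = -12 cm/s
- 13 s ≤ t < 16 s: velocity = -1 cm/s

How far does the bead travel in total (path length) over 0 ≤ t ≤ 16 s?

105 cm

Total distance travelled is ∫|v| dt — sum the magnitudes of each area piece.
0–6 s: |-9| × 6 = 54 cm
6–10 s: |-4| × 4 = 16 cm
10–11 s: |8| × 1 = 8 cm
11–13 s: |-12| × 2 = 24 cm
13–16 s: |-1| × 3 = 3 cm
Total distance = 105 cm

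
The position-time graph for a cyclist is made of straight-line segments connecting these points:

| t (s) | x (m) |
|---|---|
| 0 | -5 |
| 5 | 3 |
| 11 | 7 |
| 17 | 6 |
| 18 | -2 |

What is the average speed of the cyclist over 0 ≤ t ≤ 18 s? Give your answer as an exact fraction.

7/6 m/s

Average speed = (total path length)/(elapsed time); on a piecewise-linear x-t graph the path length is Σ|Δx|.
0–5 s: |Δx| = |3 − -5| = 8 m
5–11 s: |Δx| = |7 − 3| = 4 m
11–17 s: |Δx| = |6 − 7| = 1 m
17–18 s: |Δx| = |-2 − 6| = 8 m
Total path = 21 m; average speed = 21/18 = 7/6 m/s.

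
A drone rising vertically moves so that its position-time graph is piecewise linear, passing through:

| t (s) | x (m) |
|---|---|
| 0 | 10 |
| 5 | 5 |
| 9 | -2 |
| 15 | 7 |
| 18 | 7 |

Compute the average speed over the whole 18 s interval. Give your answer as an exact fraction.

Average speed = (total path length)/(elapsed time); on a piecewise-linear x-t graph the path length is Σ|Δx|.
0–5 s: |Δx| = |5 − 10| = 5 m
5–9 s: |Δx| = |-2 − 5| = 7 m
9–15 s: |Δx| = |7 − -2| = 9 m
15–18 s: |Δx| = |7 − 7| = 0 m
Total path = 21 m; average speed = 21/18 = 7/6 m/s.

7/6 m/s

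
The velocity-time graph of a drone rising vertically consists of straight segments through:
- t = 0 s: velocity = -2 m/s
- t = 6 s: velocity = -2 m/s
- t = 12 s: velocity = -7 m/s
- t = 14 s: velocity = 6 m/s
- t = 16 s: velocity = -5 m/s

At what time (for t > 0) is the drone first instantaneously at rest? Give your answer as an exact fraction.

v changes sign on 12–14 s (from -7 to 6); the graph is linear there, so v = 0 at t = 12 + (7)·(14 − 12)/(6 − -7) = 170/13 s.

t = 170/13 s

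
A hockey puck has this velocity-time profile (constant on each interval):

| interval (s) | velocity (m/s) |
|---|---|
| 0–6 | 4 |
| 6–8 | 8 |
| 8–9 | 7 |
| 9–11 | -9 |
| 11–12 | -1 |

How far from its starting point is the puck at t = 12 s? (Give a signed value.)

28 m

Net displacement equals the area under the velocity-time graph (areas below the axis count negative).
0–6 s: 4 × 6 = 24 m
6–8 s: 8 × 2 = 16 m
8–9 s: 7 × 1 = 7 m
9–11 s: -9 × 2 = -18 m
11–12 s: -1 × 1 = -1 m
Net displacement = 28 m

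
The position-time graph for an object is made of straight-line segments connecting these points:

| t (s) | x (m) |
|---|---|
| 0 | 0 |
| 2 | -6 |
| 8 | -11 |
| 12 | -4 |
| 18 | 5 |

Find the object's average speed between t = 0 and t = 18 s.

1.5 m/s

Average speed = (total path length)/(elapsed time); on a piecewise-linear x-t graph the path length is Σ|Δx|.
0–2 s: |Δx| = |-6 − 0| = 6 m
2–8 s: |Δx| = |-11 − -6| = 5 m
8–12 s: |Δx| = |-4 − -11| = 7 m
12–18 s: |Δx| = |5 − -4| = 9 m
Total path = 27 m; average speed = 27/18 = 1.5 m/s.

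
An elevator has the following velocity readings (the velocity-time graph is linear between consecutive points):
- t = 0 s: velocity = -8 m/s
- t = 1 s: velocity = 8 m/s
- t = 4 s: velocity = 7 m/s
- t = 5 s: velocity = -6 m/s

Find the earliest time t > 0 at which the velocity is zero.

t = 0.5 s

v changes sign on 0–1 s (from -8 to 8); the graph is linear there, so v = 0 at t = 0 + (8)·(1 − 0)/(8 − -8) = 0.5 s.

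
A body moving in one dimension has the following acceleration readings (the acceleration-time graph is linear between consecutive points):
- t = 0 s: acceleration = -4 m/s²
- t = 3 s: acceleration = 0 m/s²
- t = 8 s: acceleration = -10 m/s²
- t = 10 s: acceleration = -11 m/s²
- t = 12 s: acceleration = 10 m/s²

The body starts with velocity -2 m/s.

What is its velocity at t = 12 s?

Δv equals the area under the a-t graph; then v = v₀ + Δv.
0–3 s: ½(-4 + 0)(3) = -6 m/s
3–8 s: ½(0 + -10)(5) = -25 m/s
8–10 s: ½(-10 + -11)(2) = -21 m/s
10–12 s: ½(-11 + 10)(2) = -1 m/s
Δv = -53 m/s, so v(12) = -2 + (-53) = -55 m/s.

-55 m/s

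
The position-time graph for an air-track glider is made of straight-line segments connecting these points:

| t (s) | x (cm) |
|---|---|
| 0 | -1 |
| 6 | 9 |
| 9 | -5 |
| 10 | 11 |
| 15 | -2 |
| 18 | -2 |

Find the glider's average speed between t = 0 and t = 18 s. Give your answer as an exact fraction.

Average speed = (total path length)/(elapsed time); on a piecewise-linear x-t graph the path length is Σ|Δx|.
0–6 s: |Δx| = |9 − -1| = 10 cm
6–9 s: |Δx| = |-5 − 9| = 14 cm
9–10 s: |Δx| = |11 − -5| = 16 cm
10–15 s: |Δx| = |-2 − 11| = 13 cm
15–18 s: |Δx| = |-2 − -2| = 0 cm
Total path = 53 cm; average speed = 53/18 = 53/18 cm/s.

53/18 cm/s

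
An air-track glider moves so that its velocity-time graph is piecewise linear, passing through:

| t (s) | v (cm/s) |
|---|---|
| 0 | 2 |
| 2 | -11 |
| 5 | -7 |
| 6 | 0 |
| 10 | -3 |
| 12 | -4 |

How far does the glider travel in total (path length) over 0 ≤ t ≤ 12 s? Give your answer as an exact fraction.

Distance (not displacement) is the total path length: add the absolute areas under v-t.
0–2 s: v = 0 at t = 4/13 s; triangle areas 4/13 + 121/13 = 125/13 cm
2–5 s: |½(-11 + -7)(3)| = 27 cm
5–6 s: |½(-7 + 0)(1)| = 3.5 cm
6–10 s: |½(0 + -3)(4)| = 6 cm
10–12 s: |½(-3 + -4)(2)| = 7 cm
Total distance = 1381/26 cm

1381/26 cm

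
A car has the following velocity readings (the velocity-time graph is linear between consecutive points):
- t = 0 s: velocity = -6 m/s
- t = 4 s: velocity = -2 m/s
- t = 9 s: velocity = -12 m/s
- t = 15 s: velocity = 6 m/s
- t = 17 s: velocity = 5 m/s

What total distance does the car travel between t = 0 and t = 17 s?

Total distance travelled is ∫|v| dt — sum the magnitudes of each area piece.
0–4 s: |½(-6 + -2)(4)| = 16 m
4–9 s: |½(-2 + -12)(5)| = 35 m
9–15 s: v = 0 at t = 13 s; triangle areas 24 + 6 = 30 m
15–17 s: |½(6 + 5)(2)| = 11 m
Total distance = 92 m

92 m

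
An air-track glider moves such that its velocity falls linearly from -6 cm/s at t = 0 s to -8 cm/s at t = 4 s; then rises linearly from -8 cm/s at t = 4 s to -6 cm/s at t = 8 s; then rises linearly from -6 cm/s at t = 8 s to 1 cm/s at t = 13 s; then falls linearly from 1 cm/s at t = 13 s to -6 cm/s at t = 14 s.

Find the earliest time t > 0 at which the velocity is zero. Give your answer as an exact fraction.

t = 86/7 s

v changes sign on 8–13 s (from -6 to 1); the graph is linear there, so v = 0 at t = 8 + (6)·(13 − 8)/(1 − -6) = 86/7 s.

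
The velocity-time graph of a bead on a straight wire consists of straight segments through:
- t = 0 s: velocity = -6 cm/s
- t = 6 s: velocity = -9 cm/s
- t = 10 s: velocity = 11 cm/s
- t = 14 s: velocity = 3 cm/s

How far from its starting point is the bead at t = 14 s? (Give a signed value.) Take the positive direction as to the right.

-13 cm

Net displacement equals the area under the velocity-time graph (areas below the axis count negative).
0–6 s: ½(-6 + -9)(6) = -45 cm
6–10 s: ½(-9 + 11)(4) = 4 cm
10–14 s: ½(11 + 3)(4) = 28 cm
Net displacement = -13 cm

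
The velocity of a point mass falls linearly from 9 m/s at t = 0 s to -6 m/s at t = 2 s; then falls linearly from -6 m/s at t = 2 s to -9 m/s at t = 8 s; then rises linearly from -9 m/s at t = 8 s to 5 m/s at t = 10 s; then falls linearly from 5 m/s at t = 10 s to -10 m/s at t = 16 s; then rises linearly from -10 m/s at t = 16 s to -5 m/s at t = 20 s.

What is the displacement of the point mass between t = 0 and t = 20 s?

-91 m

Net displacement equals the area under the velocity-time graph (areas below the axis count negative).
0–2 s: ½(9 + -6)(2) = 3 m
2–8 s: ½(-6 + -9)(6) = -45 m
8–10 s: ½(-9 + 5)(2) = -4 m
10–16 s: ½(5 + -10)(6) = -15 m
16–20 s: ½(-10 + -5)(4) = -30 m
Net displacement = -91 m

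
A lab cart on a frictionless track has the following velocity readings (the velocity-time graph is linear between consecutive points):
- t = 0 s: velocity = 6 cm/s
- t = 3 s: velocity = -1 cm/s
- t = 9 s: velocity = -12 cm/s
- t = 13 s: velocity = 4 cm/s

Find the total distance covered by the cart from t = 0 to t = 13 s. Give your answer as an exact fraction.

Total distance travelled is ∫|v| dt — sum the magnitudes of each area piece.
0–3 s: v = 0 at t = 18/7 s; triangle areas 54/7 + 3/14 = 111/14 cm
3–9 s: |½(-1 + -12)(6)| = 39 cm
9–13 s: v = 0 at t = 12 s; triangle areas 18 + 2 = 20 cm
Total distance = 937/14 cm

937/14 cm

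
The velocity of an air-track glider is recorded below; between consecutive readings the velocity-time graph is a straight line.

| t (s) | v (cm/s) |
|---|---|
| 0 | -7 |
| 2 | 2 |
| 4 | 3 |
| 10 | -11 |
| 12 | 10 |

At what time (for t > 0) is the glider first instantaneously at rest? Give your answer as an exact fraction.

v changes sign on 0–2 s (from -7 to 2); the graph is linear there, so v = 0 at t = 0 + (7)·(2 − 0)/(2 − -7) = 14/9 s.

t = 14/9 s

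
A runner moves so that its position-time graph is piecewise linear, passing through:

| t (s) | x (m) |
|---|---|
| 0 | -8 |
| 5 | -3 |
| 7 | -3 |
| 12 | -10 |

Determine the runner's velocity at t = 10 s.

Velocity is the slope of the x-t graph on 7–12 s: (-10 − -3)/(12 − 7) = -1.4 m/s.

-1.4 m/s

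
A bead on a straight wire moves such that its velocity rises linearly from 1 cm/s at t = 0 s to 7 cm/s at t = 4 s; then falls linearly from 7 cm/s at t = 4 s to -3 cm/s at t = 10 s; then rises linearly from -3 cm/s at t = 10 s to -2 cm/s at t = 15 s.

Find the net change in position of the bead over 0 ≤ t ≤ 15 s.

Net displacement equals the area under the velocity-time graph (areas below the axis count negative).
0–4 s: ½(1 + 7)(4) = 16 cm
4–10 s: ½(7 + -3)(6) = 12 cm
10–15 s: ½(-3 + -2)(5) = -12.5 cm
Net displacement = 15.5 cm

15.5 cm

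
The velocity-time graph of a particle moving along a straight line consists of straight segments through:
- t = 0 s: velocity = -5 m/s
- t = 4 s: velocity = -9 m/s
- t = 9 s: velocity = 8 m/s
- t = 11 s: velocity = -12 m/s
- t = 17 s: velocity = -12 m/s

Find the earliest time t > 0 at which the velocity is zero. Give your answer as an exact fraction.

v changes sign on 4–9 s (from -9 to 8); the graph is linear there, so v = 0 at t = 4 + (9)·(9 − 4)/(8 − -9) = 113/17 s.

t = 113/17 s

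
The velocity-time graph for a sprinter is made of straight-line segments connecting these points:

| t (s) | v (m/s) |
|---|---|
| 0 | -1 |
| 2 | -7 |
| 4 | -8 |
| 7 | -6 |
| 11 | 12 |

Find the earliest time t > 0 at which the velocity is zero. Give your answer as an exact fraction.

v changes sign on 7–11 s (from -6 to 12); the graph is linear there, so v = 0 at t = 7 + (6)·(11 − 7)/(12 − -6) = 25/3 s.

t = 25/3 s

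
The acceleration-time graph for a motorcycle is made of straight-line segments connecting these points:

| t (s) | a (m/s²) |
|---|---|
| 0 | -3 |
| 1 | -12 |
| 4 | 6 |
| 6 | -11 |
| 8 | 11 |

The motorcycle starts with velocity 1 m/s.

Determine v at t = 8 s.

-20.5 m/s

Δv equals the area under the a-t graph; then v = v₀ + Δv.
0–1 s: ½(-3 + -12)(1) = -7.5 m/s
1–4 s: ½(-12 + 6)(3) = -9 m/s
4–6 s: ½(6 + -11)(2) = -5 m/s
6–8 s: ½(-11 + 11)(2) = 0 m/s
Δv = -21.5 m/s, so v(8) = 1 + (-21.5) = -20.5 m/s.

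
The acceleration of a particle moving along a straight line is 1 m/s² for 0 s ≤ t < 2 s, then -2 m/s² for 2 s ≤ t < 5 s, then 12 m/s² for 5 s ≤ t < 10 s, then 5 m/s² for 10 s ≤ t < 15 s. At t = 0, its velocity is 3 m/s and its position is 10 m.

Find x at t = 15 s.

526.5 m

On each constant-a segment, Δv = aΔt and Δx = v₀Δt + ½aΔt²; chain segment to segment.
0–2 s: v starts 3 m/s; Δx = 3·2 + ½·1·2² = 8 m; v ends 5 m/s.
2–5 s: v starts 5 m/s; Δx = 5·3 + ½·-2·3² = 6 m; v ends -1 m/s.
5–10 s: v starts -1 m/s; Δx = -1·5 + ½·12·5² = 145 m; v ends 59 m/s.
10–15 s: v starts 59 m/s; Δx = 59·5 + ½·5·5² = 357.5 m; v ends 84 m/s.
x(15) = 10 + Σ Δx = 526.5 m.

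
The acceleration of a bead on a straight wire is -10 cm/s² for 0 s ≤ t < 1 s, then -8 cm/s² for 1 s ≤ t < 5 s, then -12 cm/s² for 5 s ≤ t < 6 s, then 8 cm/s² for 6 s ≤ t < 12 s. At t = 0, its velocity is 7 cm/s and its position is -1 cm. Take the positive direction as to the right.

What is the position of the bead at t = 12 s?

On each constant-a segment, Δv = aΔt and Δx = v₀Δt + ½aΔt²; chain segment to segment.
0–1 s: v starts 7 cm/s; Δx = 7·1 + ½·-10·1² = 2 cm; v ends -3 cm/s.
1–5 s: v starts -3 cm/s; Δx = -3·4 + ½·-8·4² = -76 cm; v ends -35 cm/s.
5–6 s: v starts -35 cm/s; Δx = -35·1 + ½·-12·1² = -41 cm; v ends -47 cm/s.
6–12 s: v starts -47 cm/s; Δx = -47·6 + ½·8·6² = -138 cm; v ends 1 cm/s.
x(12) = -1 + Σ Δx = -254 cm.

-254 cm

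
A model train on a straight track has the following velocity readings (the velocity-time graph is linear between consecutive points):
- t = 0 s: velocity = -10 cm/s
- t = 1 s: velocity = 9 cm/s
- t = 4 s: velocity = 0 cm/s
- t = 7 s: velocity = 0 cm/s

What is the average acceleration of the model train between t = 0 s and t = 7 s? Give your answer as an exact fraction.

10/7 cm/s²

Average acceleration = Δv/Δt = (0 − -10)/(7 − 0) = 10/7 cm/s².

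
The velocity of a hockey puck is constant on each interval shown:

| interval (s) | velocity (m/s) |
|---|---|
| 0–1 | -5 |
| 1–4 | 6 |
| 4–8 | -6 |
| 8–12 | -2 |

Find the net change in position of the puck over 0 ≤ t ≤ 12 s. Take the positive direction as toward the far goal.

-19 m

Net displacement equals the area under the velocity-time graph (areas below the axis count negative).
0–1 s: -5 × 1 = -5 m
1–4 s: 6 × 3 = 18 m
4–8 s: -6 × 4 = -24 m
8–12 s: -2 × 4 = -8 m
Net displacement = -19 m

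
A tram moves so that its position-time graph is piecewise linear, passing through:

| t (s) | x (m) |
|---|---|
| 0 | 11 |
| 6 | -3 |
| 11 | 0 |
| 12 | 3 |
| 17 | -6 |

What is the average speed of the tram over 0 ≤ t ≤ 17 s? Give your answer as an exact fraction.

Average speed = (total path length)/(elapsed time); on a piecewise-linear x-t graph the path length is Σ|Δx|.
0–6 s: |Δx| = |-3 − 11| = 14 m
6–11 s: |Δx| = |0 − -3| = 3 m
11–12 s: |Δx| = |3 − 0| = 3 m
12–17 s: |Δx| = |-6 − 3| = 9 m
Total path = 29 m; average speed = 29/17 = 29/17 m/s.

29/17 m/s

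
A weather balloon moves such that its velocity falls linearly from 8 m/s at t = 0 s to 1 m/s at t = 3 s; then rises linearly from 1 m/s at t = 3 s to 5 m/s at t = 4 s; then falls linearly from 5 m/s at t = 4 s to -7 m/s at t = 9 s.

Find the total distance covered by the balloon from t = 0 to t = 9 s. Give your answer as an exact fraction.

Total distance travelled is ∫|v| dt — sum the magnitudes of each area piece.
0–3 s: |½(8 + 1)(3)| = 13.5 m
3–4 s: |½(1 + 5)(1)| = 3 m
4–9 s: v = 0 at t = 73/12 s; triangle areas 125/24 + 245/24 = 185/12 m
Total distance = 383/12 m

383/12 m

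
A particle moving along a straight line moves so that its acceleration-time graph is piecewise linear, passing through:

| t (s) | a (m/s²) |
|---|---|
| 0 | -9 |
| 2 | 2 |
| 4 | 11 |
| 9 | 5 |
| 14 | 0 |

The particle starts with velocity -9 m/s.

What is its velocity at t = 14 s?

Δv equals the area under the a-t graph; then v = v₀ + Δv.
0–2 s: ½(-9 + 2)(2) = -7 m/s
2–4 s: ½(2 + 11)(2) = 13 m/s
4–9 s: ½(11 + 5)(5) = 40 m/s
9–14 s: ½(5 + 0)(5) = 12.5 m/s
Δv = 58.5 m/s, so v(14) = -9 + (58.5) = 49.5 m/s.

49.5 m/s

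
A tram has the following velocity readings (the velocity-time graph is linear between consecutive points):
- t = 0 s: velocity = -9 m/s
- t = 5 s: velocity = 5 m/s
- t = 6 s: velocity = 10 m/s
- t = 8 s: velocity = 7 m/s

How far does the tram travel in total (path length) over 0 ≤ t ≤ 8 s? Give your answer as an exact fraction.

Distance (not displacement) is the total path length: add the absolute areas under v-t.
0–5 s: v = 0 at t = 45/14 s; triangle areas 405/28 + 125/28 = 265/14 m
5–6 s: |½(5 + 10)(1)| = 7.5 m
6–8 s: |½(10 + 7)(2)| = 17 m
Total distance = 304/7 m

304/7 m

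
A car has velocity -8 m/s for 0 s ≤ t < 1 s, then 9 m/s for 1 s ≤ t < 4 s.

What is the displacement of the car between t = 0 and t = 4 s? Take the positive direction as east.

Displacement is the signed area under the v-t curve.
0–1 s: -8 × 1 = -8 m
1–4 s: 9 × 3 = 27 m
Net displacement = 19 m

19 m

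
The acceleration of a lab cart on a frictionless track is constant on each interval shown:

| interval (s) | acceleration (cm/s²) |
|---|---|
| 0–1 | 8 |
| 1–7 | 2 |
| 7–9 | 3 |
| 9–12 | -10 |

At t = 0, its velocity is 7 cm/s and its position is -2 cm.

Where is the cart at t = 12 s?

249 cm

On each constant-a segment, Δv = aΔt and Δx = v₀Δt + ½aΔt²; chain segment to segment.
0–1 s: v starts 7 cm/s; Δx = 7·1 + ½·8·1² = 11 cm; v ends 15 cm/s.
1–7 s: v starts 15 cm/s; Δx = 15·6 + ½·2·6² = 126 cm; v ends 27 cm/s.
7–9 s: v starts 27 cm/s; Δx = 27·2 + ½·3·2² = 60 cm; v ends 33 cm/s.
9–12 s: v starts 33 cm/s; Δx = 33·3 + ½·-10·3² = 54 cm; v ends 3 cm/s.
x(12) = -2 + Σ Δx = 249 cm.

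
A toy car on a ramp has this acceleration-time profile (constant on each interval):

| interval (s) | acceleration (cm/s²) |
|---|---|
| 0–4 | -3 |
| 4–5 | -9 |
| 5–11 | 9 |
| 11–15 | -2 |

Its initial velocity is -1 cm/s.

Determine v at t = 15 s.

Δv equals the area under the a-t graph; then v = v₀ + Δv.
0–4 s: -3 × 4 = -12 cm/s
4–5 s: -9 × 1 = -9 cm/s
5–11 s: 9 × 6 = 54 cm/s
11–15 s: -2 × 4 = -8 cm/s
Δv = 25 cm/s, so v(15) = -1 + (25) = 24 cm/s.

24 cm/s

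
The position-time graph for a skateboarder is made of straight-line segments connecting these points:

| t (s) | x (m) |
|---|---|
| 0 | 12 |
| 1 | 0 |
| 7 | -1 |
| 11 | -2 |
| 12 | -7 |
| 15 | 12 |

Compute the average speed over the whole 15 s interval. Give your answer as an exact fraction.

Average speed = (total path length)/(elapsed time); on a piecewise-linear x-t graph the path length is Σ|Δx|.
0–1 s: |Δx| = |0 − 12| = 12 m
1–7 s: |Δx| = |-1 − 0| = 1 m
7–11 s: |Δx| = |-2 − -1| = 1 m
11–12 s: |Δx| = |-7 − -2| = 5 m
12–15 s: |Δx| = |12 − -7| = 19 m
Total path = 38 m; average speed = 38/15 = 38/15 m/s.

38/15 m/s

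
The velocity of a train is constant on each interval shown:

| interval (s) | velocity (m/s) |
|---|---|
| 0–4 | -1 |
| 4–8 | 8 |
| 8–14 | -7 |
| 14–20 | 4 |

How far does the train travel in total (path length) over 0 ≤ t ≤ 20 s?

Distance (not displacement) is the total path length: add the absolute areas under v-t.
0–4 s: |-1| × 4 = 4 m
4–8 s: |8| × 4 = 32 m
8–14 s: |-7| × 6 = 42 m
14–20 s: |4| × 6 = 24 m
Total distance = 102 m

102 m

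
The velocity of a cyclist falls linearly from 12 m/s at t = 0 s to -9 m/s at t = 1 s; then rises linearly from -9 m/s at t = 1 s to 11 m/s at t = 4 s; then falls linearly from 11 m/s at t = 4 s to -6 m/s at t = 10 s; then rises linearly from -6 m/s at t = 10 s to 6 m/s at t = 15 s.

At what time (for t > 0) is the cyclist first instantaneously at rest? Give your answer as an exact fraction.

v changes sign on 0–1 s (from 12 to -9); the graph is linear there, so v = 0 at t = 0 + (-12)·(1 − 0)/(-9 − 12) = 4/7 s.

t = 4/7 s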